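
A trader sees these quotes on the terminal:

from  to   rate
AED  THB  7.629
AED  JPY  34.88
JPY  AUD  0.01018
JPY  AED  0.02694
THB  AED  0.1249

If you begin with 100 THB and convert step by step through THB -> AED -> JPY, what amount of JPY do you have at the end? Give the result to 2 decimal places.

100 THB × 0.1249 = 12.49 AED
12.49 AED × 34.88 = 435.6512 JPY

435.65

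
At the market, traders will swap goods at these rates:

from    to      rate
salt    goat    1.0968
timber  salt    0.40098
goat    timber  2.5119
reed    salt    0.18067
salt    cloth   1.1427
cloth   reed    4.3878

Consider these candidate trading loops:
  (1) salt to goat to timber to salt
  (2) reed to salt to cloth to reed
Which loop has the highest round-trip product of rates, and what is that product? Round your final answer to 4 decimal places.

(1) 1.0968 × 2.5119 × 0.40098 = 1.10472
(2) 0.18067 × 1.1427 × 4.3878 = 0.90587
Highest is cycle (1) at 1.1047 (>1, arbitrage).

1.1047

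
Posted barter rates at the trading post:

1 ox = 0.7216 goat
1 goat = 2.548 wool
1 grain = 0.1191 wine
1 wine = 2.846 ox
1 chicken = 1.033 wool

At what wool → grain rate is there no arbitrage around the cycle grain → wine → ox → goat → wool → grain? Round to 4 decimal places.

Known legs of the cycle: 0.1191 × 2.846 × 0.7216 × 2.548 = 0.62322175563648
For no arbitrage the full-cycle product must be 1, so the missing rate is 1 / 0.62322175563648 ≈ 1.604565.

1.6046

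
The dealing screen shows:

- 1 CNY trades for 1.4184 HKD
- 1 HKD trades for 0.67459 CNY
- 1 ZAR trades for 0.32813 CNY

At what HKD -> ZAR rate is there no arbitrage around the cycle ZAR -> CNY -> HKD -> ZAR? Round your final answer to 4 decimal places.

Known legs of the cycle: 0.32813 × 1.4184 = 0.465419592
For no arbitrage the full-cycle product must be 1, so the missing rate is 1 / 0.465419592 ≈ 2.148599.

2.1486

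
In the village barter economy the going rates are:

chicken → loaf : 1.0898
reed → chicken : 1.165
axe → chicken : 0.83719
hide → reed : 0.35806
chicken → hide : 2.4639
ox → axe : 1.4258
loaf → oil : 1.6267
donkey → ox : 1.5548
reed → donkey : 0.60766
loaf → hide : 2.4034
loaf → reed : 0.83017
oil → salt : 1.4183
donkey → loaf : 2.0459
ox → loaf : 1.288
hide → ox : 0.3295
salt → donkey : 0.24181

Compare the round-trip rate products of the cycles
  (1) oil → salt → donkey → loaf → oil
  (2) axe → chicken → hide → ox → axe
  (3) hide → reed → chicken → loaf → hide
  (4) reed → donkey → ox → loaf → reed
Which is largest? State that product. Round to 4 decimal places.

(1) 1.4183 × 0.24181 × 2.0459 × 1.6267 = 1.14139
(2) 0.83719 × 2.4639 × 0.3295 × 1.4258 = 0.96908
(3) 0.35806 × 1.165 × 1.0898 × 2.4034 = 1.09258
(4) 0.60766 × 1.5548 × 1.288 × 0.83017 = 1.01022
Highest is cycle (1) at 1.1414 (>1, arbitrage).

1.1414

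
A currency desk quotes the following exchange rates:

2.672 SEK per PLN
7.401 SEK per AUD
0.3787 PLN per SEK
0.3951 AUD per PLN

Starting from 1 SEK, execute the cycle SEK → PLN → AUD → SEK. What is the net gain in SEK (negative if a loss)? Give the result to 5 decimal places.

0.10737

1 SEK × 0.3787 = 0.3787 PLN
0.3787 PLN × 0.3951 = 0.14962437 AUD
0.14962437 AUD × 7.401 = 1.10736996237 SEK
Net change: 1.10736996237 − 1 = 0.10736996237 SEK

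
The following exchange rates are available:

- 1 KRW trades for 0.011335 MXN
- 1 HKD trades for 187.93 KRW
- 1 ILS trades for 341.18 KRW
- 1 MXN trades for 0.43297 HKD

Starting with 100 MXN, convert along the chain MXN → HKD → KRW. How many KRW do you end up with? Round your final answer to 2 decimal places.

100 MXN × 0.43297 = 43.297 HKD
43.297 HKD × 187.93 = 8136.80521 KRW

8136.81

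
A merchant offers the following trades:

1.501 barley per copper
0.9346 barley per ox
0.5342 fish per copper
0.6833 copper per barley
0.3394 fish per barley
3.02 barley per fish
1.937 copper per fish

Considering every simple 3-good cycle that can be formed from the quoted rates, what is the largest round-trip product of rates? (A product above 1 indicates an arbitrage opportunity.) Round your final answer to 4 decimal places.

1.1024

copper→fish→barley→copper: 0.5342 × 3.02 × 0.6833 = 1.10236
copper→barley→fish→copper: 1.501 × 0.3394 × 1.937 = 0.98678
Maximum is copper→fish→barley→copper at 1.1024; arbitrage exists.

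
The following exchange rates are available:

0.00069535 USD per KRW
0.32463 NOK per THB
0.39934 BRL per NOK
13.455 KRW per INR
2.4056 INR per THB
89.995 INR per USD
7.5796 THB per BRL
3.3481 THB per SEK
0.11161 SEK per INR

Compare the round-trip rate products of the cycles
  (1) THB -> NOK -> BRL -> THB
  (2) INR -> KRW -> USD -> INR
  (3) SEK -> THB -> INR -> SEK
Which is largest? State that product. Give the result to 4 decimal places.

0.9826

(1) 0.32463 × 0.39934 × 7.5796 = 0.98260
(2) 13.455 × 0.00069535 × 89.995 = 0.84199
(3) 3.3481 × 2.4056 × 0.11161 = 0.89893
Highest is cycle (1) at 0.9826 (≤1, no arbitrage).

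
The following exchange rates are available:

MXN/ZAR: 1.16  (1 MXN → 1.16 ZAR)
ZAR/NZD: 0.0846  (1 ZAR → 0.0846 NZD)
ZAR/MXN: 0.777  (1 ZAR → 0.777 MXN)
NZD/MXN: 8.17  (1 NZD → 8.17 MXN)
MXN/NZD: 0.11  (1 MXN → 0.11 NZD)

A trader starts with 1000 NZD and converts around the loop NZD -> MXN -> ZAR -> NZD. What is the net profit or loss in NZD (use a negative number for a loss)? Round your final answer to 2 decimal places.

1000 NZD × 8.17 = 8170 MXN
8170 MXN × 1.16 = 9477.2 ZAR
9477.2 ZAR × 0.0846 = 801.77112 NZD
Net change: 801.77112 − 1000 = -198.22888 NZD

-198.23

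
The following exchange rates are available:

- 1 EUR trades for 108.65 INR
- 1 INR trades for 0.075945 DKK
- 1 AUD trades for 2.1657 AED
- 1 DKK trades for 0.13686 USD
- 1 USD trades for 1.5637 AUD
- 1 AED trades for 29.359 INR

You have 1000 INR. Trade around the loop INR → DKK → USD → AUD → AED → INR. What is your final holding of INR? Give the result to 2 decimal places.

1000 INR × 0.075945 = 75.945 DKK
75.945 DKK × 0.13686 = 10.3938327 USD
10.3938327 USD × 1.5637 = 16.25283619299 AUD
16.25283619299 AUD × 2.1657 = 35.198767343158443 AED
35.198767343158443 AED × 29.359 = 1033.400610427788728037 INR

1033.40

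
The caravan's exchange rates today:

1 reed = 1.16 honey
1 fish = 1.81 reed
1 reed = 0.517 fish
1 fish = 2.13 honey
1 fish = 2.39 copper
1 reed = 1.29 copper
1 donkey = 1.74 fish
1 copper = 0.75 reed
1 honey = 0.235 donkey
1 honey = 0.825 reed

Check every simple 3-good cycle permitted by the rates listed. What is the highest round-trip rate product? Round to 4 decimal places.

0.9267

fish→copper→reed→fish: 2.39 × 0.75 × 0.517 = 0.92672
fish→honey→reed→fish: 2.13 × 0.825 × 0.517 = 0.90850
fish→honey→donkey→fish: 2.13 × 0.235 × 1.74 = 0.87096
Maximum is fish→copper→reed→fish at 0.9267; no arbitrage — every cycle loses value.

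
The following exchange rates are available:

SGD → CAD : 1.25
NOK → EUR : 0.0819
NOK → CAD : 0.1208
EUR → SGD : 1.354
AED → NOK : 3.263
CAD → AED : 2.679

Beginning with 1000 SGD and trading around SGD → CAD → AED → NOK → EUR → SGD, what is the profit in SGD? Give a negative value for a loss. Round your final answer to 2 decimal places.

1000 SGD × 1.25 = 1250 CAD
1250 CAD × 2.679 = 3348.75 AED
3348.75 AED × 3.263 = 10926.97125 NOK
10926.97125 NOK × 0.0819 = 894.918945375 EUR
894.918945375 EUR × 1.354 = 1211.72025203775 SGD
Net change: 1211.72025203775 − 1000 = 211.72025203775 SGD

211.72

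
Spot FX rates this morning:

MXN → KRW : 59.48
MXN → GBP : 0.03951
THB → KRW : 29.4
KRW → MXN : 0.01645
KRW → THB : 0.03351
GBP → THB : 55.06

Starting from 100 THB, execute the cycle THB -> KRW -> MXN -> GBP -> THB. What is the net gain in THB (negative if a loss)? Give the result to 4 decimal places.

5.2099

100 THB × 29.4 = 2940 KRW
2940 KRW × 0.01645 = 48.363 MXN
48.363 MXN × 0.03951 = 1.91082213 GBP
1.91082213 GBP × 55.06 = 105.2098664778 THB
Net change: 105.2098664778 − 100 = 5.2098664778 THB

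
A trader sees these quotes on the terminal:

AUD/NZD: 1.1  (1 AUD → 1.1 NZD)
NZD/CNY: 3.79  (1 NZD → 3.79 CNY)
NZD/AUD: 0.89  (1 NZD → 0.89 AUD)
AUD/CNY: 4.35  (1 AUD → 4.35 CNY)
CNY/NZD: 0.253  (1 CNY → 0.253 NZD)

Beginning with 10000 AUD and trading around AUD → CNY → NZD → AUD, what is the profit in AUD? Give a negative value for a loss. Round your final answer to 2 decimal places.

-205.11

10000 AUD × 4.35 = 43500 CNY
43500 CNY × 0.253 = 11005.5 NZD
11005.5 NZD × 0.89 = 9794.895 AUD
Net change: 9794.895 − 10000 = -205.105 AUD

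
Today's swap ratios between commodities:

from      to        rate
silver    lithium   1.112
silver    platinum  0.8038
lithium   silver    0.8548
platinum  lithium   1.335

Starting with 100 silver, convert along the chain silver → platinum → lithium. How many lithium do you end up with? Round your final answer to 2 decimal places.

107.31

100 silver × 0.8038 = 80.38 platinum
80.38 platinum × 1.335 = 107.3073 lithium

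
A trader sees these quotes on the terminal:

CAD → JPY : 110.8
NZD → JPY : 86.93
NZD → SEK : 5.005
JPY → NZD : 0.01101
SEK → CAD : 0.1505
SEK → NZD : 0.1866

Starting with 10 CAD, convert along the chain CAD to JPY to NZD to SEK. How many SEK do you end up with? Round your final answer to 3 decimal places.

61.056

10 CAD × 110.8 = 1108 JPY
1108 JPY × 0.01101 = 12.19908 NZD
12.19908 NZD × 5.005 = 61.0563954 SEK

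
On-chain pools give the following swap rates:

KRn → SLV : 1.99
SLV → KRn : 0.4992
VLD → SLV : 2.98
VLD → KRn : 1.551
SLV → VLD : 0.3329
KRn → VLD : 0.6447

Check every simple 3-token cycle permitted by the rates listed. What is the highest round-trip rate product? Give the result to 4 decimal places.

SLV→VLD→KRn→SLV: 0.3329 × 1.551 × 1.99 = 1.02749
SLV→KRn→VLD→SLV: 0.4992 × 0.6447 × 2.98 = 0.95907
Maximum is SLV→VLD→KRn→SLV at 1.0275; arbitrage exists.

1.0275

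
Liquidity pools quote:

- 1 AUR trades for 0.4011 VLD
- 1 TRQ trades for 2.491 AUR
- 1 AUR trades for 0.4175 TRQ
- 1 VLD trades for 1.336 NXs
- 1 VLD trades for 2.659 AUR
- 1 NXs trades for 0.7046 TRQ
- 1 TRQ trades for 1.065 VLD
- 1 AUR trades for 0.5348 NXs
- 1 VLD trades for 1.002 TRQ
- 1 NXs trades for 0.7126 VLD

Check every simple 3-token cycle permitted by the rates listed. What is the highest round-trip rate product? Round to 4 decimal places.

TRQ→VLD→AUR→TRQ: 1.065 × 2.659 × 0.4175 = 1.18229
NXs→VLD→AUR→NXs: 0.7126 × 2.659 × 0.5348 = 1.01334
TRQ→VLD→NXs→TRQ: 1.065 × 1.336 × 0.7046 = 1.00253
TRQ→AUR→VLD→TRQ: 2.491 × 0.4011 × 1.002 = 1.00114
TRQ→AUR→NXs→TRQ: 2.491 × 0.5348 × 0.7046 = 0.93866
Maximum is TRQ→VLD→AUR→TRQ at 1.1823; arbitrage exists.

1.1823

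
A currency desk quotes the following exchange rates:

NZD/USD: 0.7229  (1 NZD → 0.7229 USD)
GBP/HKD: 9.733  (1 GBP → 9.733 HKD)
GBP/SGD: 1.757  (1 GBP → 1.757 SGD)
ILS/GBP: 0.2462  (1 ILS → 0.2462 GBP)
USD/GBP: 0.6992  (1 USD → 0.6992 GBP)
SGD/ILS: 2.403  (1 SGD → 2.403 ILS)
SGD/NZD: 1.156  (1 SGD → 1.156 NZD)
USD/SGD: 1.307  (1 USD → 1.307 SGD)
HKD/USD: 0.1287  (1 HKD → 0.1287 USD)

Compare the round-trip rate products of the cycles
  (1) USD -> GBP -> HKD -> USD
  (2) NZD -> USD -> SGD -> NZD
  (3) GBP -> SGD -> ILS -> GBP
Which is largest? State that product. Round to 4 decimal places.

1.0922

(1) 0.6992 × 9.733 × 0.1287 = 0.87584
(2) 0.7229 × 1.307 × 1.156 = 1.09222
(3) 1.757 × 2.403 × 0.2462 = 1.03947
Highest is cycle (2) at 1.0922 (>1, arbitrage).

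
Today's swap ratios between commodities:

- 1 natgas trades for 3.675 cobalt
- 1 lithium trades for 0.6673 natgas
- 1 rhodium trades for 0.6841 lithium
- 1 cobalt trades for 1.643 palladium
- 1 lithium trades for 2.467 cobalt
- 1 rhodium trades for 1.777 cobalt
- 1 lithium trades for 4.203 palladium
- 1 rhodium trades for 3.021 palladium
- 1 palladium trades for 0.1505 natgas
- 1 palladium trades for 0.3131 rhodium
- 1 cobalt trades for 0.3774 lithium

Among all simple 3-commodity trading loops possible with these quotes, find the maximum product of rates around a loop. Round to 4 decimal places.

0.9255

cobalt→lithium→natgas→cobalt: 0.3774 × 0.6673 × 3.675 = 0.92551
rhodium→cobalt→palladium→rhodium: 1.777 × 1.643 × 0.3131 = 0.91413
cobalt→palladium→natgas→cobalt: 1.643 × 0.1505 × 3.675 = 0.90872
rhodium→lithium→palladium→rhodium: 0.6841 × 4.203 × 0.3131 = 0.90025
Maximum is cobalt→lithium→natgas→cobalt at 0.9255; no arbitrage — every cycle loses value.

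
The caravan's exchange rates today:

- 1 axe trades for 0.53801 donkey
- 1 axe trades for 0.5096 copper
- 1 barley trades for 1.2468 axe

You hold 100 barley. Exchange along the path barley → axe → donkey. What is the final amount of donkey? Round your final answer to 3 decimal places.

100 barley × 1.2468 = 124.68 axe
124.68 axe × 0.53801 = 67.0790868 donkey

67.079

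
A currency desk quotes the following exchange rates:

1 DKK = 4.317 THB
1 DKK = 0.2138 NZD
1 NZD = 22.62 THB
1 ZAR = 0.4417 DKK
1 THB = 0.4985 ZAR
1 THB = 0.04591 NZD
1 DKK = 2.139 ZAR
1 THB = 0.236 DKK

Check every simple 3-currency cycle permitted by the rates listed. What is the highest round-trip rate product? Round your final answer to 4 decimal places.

1.1413

NZD→THB→DKK→NZD: 22.62 × 0.236 × 0.2138 = 1.14133
THB→ZAR→DKK→THB: 0.4985 × 0.4417 × 4.317 = 0.95055
Maximum is NZD→THB→DKK→NZD at 1.1413; arbitrage exists.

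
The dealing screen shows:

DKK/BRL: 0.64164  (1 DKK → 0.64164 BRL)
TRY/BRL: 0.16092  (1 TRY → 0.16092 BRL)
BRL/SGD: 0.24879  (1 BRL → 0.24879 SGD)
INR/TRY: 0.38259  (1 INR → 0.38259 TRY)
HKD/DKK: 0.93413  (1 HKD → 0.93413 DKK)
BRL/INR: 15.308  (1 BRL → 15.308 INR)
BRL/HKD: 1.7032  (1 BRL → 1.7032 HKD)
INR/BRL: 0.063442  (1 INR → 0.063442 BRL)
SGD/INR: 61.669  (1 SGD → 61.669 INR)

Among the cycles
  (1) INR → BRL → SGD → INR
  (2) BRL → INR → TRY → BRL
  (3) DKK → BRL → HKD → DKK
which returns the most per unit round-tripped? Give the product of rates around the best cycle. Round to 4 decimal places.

(1) 0.063442 × 0.24879 × 61.669 = 0.97337
(2) 15.308 × 0.38259 × 0.16092 = 0.94246
(3) 0.64164 × 1.7032 × 0.93413 = 1.02086
Highest is cycle (3) at 1.0209 (>1, arbitrage).

1.0209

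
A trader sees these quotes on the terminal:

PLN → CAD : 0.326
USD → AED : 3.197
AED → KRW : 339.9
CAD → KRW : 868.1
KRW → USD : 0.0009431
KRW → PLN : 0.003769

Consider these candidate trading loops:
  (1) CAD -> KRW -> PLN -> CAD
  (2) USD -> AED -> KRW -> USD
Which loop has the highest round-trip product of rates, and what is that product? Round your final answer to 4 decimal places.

(1) 868.1 × 0.003769 × 0.326 = 1.06663
(2) 3.197 × 339.9 × 0.0009431 = 1.02483
Highest is cycle (1) at 1.0666 (>1, arbitrage).

1.0666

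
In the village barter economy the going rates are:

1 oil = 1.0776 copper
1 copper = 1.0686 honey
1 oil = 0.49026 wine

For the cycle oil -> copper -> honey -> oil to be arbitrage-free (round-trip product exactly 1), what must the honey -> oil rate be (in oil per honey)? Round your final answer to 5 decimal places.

Known legs of the cycle: 1.0776 × 1.0686 = 1.15152336
For no arbitrage the full-cycle product must be 1, so the missing rate is 1 / 1.15152336 ≈ 0.8684149.

0.86841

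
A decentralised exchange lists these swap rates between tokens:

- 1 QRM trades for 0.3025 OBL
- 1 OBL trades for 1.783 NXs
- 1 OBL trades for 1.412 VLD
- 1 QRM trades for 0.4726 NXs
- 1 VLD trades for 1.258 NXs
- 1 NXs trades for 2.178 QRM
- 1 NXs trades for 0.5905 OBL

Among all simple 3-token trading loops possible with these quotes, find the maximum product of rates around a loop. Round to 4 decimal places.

1.1747

QRM→OBL→NXs→QRM: 0.3025 × 1.783 × 2.178 = 1.17472
VLD→NXs→OBL→VLD: 1.258 × 0.5905 × 1.412 = 1.04890
Maximum is QRM→OBL→NXs→QRM at 1.1747; arbitrage exists.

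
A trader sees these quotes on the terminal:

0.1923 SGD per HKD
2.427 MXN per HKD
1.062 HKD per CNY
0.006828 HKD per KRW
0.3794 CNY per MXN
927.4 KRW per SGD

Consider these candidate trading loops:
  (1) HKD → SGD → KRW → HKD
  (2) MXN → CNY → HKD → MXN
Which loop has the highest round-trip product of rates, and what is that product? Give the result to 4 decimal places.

(1) 0.1923 × 927.4 × 0.006828 = 1.21770
(2) 0.3794 × 1.062 × 2.427 = 0.97789
Highest is cycle (1) at 1.2177 (>1, arbitrage).

1.2177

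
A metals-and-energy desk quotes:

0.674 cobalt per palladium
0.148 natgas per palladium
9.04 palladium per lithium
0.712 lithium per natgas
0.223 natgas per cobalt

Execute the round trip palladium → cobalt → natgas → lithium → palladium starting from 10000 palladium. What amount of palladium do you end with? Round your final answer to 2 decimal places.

10000 palladium × 0.674 = 6740 cobalt
6740 cobalt × 0.223 = 1503.02 natgas
1503.02 natgas × 0.712 = 1070.15024 lithium
1070.15024 lithium × 9.04 = 9674.1581696 palladium

9674.16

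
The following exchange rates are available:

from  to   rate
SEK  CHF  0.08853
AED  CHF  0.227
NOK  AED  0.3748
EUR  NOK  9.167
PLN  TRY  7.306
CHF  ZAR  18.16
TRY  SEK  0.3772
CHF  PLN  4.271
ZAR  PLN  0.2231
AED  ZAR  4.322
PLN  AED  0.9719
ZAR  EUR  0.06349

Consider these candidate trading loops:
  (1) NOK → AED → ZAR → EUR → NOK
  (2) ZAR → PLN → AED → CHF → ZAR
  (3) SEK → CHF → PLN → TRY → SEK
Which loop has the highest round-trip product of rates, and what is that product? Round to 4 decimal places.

1.0420

(1) 0.3748 × 4.322 × 0.06349 × 9.167 = 0.94279
(2) 0.2231 × 0.9719 × 0.227 × 18.16 = 0.89385
(3) 0.08853 × 4.271 × 7.306 × 0.3772 = 1.04201
Highest is cycle (3) at 1.0420 (>1, arbitrage).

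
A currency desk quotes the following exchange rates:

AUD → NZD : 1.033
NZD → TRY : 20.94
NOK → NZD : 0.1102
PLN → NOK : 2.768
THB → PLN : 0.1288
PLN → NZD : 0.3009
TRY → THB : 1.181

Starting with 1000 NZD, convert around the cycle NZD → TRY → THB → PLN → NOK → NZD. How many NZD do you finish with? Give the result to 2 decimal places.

1000 NZD × 20.94 = 20940 TRY
20940 TRY × 1.181 = 24730.14 THB
24730.14 THB × 0.1288 = 3185.242032 PLN
3185.242032 PLN × 2.768 = 8816.749944576 NOK
8816.749944576 NOK × 0.1102 = 971.6058438922752 NZD

971.61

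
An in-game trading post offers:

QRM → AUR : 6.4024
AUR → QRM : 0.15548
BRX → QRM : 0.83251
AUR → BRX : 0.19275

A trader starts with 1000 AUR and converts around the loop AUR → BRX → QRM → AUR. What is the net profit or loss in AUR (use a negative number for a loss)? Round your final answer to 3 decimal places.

27.369

1000 AUR × 0.19275 = 192.75 BRX
192.75 BRX × 0.83251 = 160.4663025 QRM
160.4663025 QRM × 6.4024 = 1027.369455126 AUR
Net change: 1027.369455126 − 1000 = 27.369455126 AUR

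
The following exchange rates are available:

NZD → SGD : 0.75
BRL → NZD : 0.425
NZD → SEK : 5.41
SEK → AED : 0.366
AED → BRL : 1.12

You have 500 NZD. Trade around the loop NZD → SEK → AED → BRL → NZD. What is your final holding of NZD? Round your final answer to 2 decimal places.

471.25

500 NZD × 5.41 = 2705 SEK
2705 SEK × 0.366 = 990.03 AED
990.03 AED × 1.12 = 1108.8336 BRL
1108.8336 BRL × 0.425 = 471.25428 NZD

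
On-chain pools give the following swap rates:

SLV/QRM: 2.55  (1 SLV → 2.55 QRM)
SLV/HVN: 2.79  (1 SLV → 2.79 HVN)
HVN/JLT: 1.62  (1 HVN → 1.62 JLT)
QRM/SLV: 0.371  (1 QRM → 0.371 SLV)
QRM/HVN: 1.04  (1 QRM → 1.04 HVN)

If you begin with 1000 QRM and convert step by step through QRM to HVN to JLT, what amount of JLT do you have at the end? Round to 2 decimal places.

1000 QRM × 1.04 = 1040 HVN
1040 HVN × 1.62 = 1684.8 JLT

1684.80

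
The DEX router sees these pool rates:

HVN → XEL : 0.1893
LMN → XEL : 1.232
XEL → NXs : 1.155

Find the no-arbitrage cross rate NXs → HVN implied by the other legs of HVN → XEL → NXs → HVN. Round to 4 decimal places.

4.5737

Known legs of the cycle: 0.1893 × 1.155 = 0.2186415
For no arbitrage the full-cycle product must be 1, so the missing rate is 1 / 0.2186415 ≈ 4.573697.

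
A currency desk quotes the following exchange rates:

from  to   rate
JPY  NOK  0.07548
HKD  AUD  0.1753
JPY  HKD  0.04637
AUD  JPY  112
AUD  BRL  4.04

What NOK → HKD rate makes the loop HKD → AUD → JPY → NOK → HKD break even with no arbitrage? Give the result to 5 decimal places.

0.67479

Known legs of the cycle: 0.1753 × 112 × 0.07548 = 1.481944128
For no arbitrage the full-cycle product must be 1, so the missing rate is 1 / 1.481944128 ≈ 0.6747893.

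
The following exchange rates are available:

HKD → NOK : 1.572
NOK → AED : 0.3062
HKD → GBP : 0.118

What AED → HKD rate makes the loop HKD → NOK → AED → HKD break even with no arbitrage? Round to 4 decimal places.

Known legs of the cycle: 1.572 × 0.3062 = 0.4813464
For no arbitrage the full-cycle product must be 1, so the missing rate is 1 / 0.4813464 ≈ 2.077506.

2.0775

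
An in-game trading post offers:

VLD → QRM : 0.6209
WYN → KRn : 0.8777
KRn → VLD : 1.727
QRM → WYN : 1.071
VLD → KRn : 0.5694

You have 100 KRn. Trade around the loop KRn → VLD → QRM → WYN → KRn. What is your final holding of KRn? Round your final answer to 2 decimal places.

100 KRn × 1.727 = 172.7 VLD
172.7 VLD × 0.6209 = 107.22943 QRM
107.22943 QRM × 1.071 = 114.84271953 WYN
114.84271953 WYN × 0.8777 = 100.797454931481 KRn

100.80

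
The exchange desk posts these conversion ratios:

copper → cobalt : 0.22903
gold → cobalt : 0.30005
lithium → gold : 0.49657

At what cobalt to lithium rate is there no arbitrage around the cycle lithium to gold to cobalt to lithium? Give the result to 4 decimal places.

6.7116

Known legs of the cycle: 0.49657 × 0.30005 = 0.1489958285
For no arbitrage the full-cycle product must be 1, so the missing rate is 1 / 0.1489958285 ≈ 6.711597.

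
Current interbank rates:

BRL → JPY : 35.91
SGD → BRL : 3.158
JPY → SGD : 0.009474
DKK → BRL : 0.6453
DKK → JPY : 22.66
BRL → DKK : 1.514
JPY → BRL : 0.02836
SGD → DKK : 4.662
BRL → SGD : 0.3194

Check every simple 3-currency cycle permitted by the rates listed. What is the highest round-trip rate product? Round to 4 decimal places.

SGD→BRL→JPY→SGD: 3.158 × 35.91 × 0.009474 = 1.07439
SGD→DKK→JPY→SGD: 4.662 × 22.66 × 0.009474 = 1.00084
JPY→BRL→DKK→JPY: 0.02836 × 1.514 × 22.66 = 0.97295
SGD→DKK→BRL→SGD: 4.662 × 0.6453 × 0.3194 = 0.96088
Maximum is SGD→BRL→JPY→SGD at 1.0744; arbitrage exists.

1.0744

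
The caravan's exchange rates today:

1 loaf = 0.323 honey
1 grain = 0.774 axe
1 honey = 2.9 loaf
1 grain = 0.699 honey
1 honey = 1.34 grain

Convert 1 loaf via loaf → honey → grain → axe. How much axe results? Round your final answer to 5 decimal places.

0.33500

1 loaf × 0.323 = 0.323 honey
0.323 honey × 1.34 = 0.43282 grain
0.43282 grain × 0.774 = 0.33500268 axe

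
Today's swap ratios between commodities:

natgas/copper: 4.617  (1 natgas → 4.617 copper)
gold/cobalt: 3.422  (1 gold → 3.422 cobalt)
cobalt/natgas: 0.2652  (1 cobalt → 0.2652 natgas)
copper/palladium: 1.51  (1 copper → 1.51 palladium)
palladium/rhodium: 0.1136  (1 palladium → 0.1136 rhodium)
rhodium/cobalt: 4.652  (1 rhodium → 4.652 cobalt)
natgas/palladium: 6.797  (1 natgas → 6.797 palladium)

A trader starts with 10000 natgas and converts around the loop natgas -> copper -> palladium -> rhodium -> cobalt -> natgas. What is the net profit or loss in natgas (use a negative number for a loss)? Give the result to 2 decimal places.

-229.24

10000 natgas × 4.617 = 46170 copper
46170 copper × 1.51 = 69716.7 palladium
69716.7 palladium × 0.1136 = 7919.81712 rhodium
7919.81712 rhodium × 4.652 = 36842.98924224 cobalt
36842.98924224 cobalt × 0.2652 = 9770.760747042048 natgas
Net change: 9770.760747042048 − 10000 = -229.239252957952 natgas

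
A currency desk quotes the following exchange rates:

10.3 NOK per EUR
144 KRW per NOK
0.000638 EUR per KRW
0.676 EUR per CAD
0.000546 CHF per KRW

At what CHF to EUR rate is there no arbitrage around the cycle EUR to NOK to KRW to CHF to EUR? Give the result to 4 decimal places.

1.2348

Known legs of the cycle: 10.3 × 144 × 0.000546 = 0.8098272
For no arbitrage the full-cycle product must be 1, so the missing rate is 1 / 0.8098272 ≈ 1.234831.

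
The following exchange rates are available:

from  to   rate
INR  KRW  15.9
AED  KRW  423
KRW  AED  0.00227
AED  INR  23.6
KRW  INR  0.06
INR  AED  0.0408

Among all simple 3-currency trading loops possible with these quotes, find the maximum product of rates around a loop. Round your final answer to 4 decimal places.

1.0355

KRW→INR→AED→KRW: 0.06 × 0.0408 × 423 = 1.03550
KRW→AED→INR→KRW: 0.00227 × 23.6 × 15.9 = 0.85179
Maximum is KRW→INR→AED→KRW at 1.0355; arbitrage exists.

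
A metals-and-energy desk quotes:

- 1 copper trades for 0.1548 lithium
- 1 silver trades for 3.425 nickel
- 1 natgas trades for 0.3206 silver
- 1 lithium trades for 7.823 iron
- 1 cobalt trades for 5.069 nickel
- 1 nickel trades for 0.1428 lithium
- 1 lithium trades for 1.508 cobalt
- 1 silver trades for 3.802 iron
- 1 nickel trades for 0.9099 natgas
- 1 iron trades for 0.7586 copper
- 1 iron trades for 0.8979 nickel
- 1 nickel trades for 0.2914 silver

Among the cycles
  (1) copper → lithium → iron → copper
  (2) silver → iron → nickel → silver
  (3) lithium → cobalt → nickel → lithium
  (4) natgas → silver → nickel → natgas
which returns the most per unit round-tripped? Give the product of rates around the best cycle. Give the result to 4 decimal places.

(1) 0.1548 × 7.823 × 0.7586 = 0.91866
(2) 3.802 × 0.8979 × 0.2914 = 0.99479
(3) 1.508 × 5.069 × 0.1428 = 1.09157
(4) 0.3206 × 3.425 × 0.9099 = 0.99912
Highest is cycle (3) at 1.0916 (>1, arbitrage).

1.0916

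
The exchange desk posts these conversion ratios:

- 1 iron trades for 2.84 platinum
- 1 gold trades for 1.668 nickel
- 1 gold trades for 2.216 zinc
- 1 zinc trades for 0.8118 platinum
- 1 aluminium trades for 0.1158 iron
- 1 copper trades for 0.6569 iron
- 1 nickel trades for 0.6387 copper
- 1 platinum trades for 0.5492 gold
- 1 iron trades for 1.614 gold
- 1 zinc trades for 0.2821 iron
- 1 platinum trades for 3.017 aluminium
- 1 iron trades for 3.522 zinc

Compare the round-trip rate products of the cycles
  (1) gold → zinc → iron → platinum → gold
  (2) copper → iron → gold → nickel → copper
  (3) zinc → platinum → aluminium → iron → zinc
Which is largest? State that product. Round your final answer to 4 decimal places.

1.1295

(1) 2.216 × 0.2821 × 2.84 × 0.5492 = 0.97504
(2) 0.6569 × 1.614 × 1.668 × 0.6387 = 1.12952
(3) 0.8118 × 3.017 × 0.1158 × 3.522 = 0.99890
Highest is cycle (2) at 1.1295 (>1, arbitrage).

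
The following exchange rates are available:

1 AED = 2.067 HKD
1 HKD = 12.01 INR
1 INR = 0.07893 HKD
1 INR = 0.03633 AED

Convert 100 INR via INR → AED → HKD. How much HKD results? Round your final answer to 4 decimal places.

100 INR × 0.03633 = 3.633 AED
3.633 AED × 2.067 = 7.509411 HKD

7.5094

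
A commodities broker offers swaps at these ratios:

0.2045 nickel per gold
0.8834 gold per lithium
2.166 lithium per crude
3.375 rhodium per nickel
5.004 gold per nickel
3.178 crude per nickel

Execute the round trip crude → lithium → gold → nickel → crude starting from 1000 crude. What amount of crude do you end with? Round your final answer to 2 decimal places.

1000 crude × 2.166 = 2166 lithium
2166 lithium × 0.8834 = 1913.4444 gold
1913.4444 gold × 0.2045 = 391.2993798 nickel
391.2993798 nickel × 3.178 = 1243.5494290044 crude

1243.55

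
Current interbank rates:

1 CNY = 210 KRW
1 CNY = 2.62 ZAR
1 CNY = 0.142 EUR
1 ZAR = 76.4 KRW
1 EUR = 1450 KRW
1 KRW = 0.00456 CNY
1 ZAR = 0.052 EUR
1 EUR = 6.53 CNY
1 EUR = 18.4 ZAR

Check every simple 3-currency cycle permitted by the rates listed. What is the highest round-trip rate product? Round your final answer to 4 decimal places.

CNY→EUR→KRW→CNY: 0.142 × 1450 × 0.00456 = 0.93890
ZAR→KRW→CNY→ZAR: 76.4 × 0.00456 × 2.62 = 0.91277
ZAR→EUR→CNY→ZAR: 0.052 × 6.53 × 2.62 = 0.88965
Maximum is CNY→EUR→KRW→CNY at 0.9389; no arbitrage — every cycle loses value.

0.9389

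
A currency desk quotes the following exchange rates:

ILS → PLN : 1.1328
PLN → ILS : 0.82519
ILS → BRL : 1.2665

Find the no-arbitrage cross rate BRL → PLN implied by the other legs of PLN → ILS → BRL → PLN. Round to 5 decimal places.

0.95684

Known legs of the cycle: 0.82519 × 1.2665 = 1.045103135
For no arbitrage the full-cycle product must be 1, so the missing rate is 1 / 1.045103135 ≈ 0.9568434.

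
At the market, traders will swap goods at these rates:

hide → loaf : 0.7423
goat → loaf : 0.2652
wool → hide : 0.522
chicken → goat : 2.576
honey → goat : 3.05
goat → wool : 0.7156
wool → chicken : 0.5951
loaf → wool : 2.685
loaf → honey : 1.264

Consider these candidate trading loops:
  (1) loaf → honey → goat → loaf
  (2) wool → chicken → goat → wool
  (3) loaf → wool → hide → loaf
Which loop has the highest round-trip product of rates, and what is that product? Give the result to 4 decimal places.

1.0970

(1) 1.264 × 3.05 × 0.2652 = 1.02240
(2) 0.5951 × 2.576 × 0.7156 = 1.09700
(3) 2.685 × 0.522 × 0.7423 = 1.04039
Highest is cycle (2) at 1.0970 (>1, arbitrage).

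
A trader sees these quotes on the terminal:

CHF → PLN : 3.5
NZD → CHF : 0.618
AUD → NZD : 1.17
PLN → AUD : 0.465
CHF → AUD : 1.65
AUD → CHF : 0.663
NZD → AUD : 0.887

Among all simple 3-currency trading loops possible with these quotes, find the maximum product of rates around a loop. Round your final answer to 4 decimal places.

1.1930

AUD→NZD→CHF→AUD: 1.17 × 0.618 × 1.65 = 1.19305
AUD→CHF→PLN→AUD: 0.663 × 3.5 × 0.465 = 1.07903
Maximum is AUD→NZD→CHF→AUD at 1.1930; arbitrage exists.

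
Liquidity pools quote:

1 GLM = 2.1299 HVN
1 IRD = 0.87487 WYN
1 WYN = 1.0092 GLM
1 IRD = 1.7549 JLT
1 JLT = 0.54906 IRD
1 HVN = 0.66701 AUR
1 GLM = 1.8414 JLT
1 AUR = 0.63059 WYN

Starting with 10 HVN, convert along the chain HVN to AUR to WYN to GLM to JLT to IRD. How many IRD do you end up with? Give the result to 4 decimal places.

4.2917

10 HVN × 0.66701 = 6.6701 AUR
6.6701 AUR × 0.63059 = 4.206098359 WYN
4.206098359 WYN × 1.0092 = 4.2447944639028 GLM
4.2447944639028 GLM × 1.8414 = 7.81636452583061592 JLT
7.81636452583061592 JLT × 0.54906 = 4.2916531065525579770352 IRD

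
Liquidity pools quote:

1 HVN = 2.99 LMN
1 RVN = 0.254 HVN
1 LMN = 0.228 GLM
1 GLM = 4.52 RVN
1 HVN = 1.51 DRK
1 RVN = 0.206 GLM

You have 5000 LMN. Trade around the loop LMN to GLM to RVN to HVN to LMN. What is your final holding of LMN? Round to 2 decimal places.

5000 LMN × 0.228 = 1140 GLM
1140 GLM × 4.52 = 5152.8 RVN
5152.8 RVN × 0.254 = 1308.8112 HVN
1308.8112 HVN × 2.99 = 3913.345488 LMN

3913.35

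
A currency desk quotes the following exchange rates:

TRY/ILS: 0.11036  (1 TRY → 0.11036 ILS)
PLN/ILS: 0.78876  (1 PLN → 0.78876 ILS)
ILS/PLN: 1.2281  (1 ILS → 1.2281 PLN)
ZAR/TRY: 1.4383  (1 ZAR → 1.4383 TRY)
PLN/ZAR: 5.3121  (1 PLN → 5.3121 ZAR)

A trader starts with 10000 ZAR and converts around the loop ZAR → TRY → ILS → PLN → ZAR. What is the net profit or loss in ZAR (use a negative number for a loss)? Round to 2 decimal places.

355.26

10000 ZAR × 1.4383 = 14383 TRY
14383 TRY × 0.11036 = 1587.30788 ILS
1587.30788 ILS × 1.2281 = 1949.372807428 PLN
1949.372807428 PLN × 5.3121 = 10355.2632903382788 ZAR
Net change: 10355.2632903382788 − 10000 = 355.2632903382788 ZAR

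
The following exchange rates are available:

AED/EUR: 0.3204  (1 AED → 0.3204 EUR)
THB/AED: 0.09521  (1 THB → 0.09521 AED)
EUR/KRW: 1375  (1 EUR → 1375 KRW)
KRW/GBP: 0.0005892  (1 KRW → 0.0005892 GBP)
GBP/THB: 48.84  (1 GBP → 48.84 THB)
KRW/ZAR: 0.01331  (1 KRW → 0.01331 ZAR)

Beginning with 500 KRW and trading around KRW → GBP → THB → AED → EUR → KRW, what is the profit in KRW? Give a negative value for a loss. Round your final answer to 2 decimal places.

500 KRW × 0.0005892 = 0.2946 GBP
0.2946 GBP × 48.84 = 14.388264 THB
14.388264 THB × 0.09521 = 1.36990661544 AED
1.36990661544 AED × 0.3204 = 0.438918079586976 EUR
0.438918079586976 EUR × 1375 = 603.512359432092 KRW
Net change: 603.512359432092 − 500 = 103.512359432092 KRW

103.51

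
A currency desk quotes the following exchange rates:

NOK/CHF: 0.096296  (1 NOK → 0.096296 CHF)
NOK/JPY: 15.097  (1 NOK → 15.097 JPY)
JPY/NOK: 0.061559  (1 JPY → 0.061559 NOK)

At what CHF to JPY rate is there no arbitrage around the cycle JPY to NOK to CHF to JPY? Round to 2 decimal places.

Known legs of the cycle: 0.061559 × 0.096296 = 0.005927885464
For no arbitrage the full-cycle product must be 1, so the missing rate is 1 / 0.005927885464 ≈ 168.6942.

168.69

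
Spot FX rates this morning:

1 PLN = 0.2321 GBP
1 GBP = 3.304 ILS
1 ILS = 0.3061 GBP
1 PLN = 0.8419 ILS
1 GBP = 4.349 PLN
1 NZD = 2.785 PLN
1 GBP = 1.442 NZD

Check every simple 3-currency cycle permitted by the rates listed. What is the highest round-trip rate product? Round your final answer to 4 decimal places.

1.1208

PLN→ILS→GBP→PLN: 0.8419 × 0.3061 × 4.349 = 1.12076
PLN→GBP→NZD→PLN: 0.2321 × 1.442 × 2.785 = 0.93211
Maximum is PLN→ILS→GBP→PLN at 1.1208; arbitrage exists.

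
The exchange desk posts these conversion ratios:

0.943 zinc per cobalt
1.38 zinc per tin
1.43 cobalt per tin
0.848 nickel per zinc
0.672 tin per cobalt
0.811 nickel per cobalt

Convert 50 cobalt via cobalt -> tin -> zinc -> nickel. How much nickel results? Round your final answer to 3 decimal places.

50 cobalt × 0.672 = 33.6 tin
33.6 tin × 1.38 = 46.368 zinc
46.368 zinc × 0.848 = 39.320064 nickel

39.320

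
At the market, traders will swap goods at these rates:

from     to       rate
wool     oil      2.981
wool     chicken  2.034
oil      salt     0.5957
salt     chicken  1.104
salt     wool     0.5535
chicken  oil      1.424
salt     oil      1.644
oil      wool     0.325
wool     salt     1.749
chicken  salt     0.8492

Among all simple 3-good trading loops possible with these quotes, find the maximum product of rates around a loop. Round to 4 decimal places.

0.9829

wool→oil→salt→wool: 2.981 × 0.5957 × 0.5535 = 0.98290
wool→chicken→salt→wool: 2.034 × 0.8492 × 0.5535 = 0.95605
wool→chicken→oil→wool: 2.034 × 1.424 × 0.325 = 0.94134
chicken→oil→salt→chicken: 1.424 × 0.5957 × 1.104 = 0.93650
wool→salt→oil→wool: 1.749 × 1.644 × 0.325 = 0.93449
Maximum is wool→oil→salt→wool at 0.9829; no arbitrage — every cycle loses value.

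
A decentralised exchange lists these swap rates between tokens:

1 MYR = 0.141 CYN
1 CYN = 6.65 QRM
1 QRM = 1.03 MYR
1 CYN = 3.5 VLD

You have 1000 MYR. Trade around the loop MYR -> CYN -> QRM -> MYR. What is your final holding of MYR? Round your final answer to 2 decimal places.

1000 MYR × 0.141 = 141 CYN
141 CYN × 6.65 = 937.65 QRM
937.65 QRM × 1.03 = 965.7795 MYR

965.78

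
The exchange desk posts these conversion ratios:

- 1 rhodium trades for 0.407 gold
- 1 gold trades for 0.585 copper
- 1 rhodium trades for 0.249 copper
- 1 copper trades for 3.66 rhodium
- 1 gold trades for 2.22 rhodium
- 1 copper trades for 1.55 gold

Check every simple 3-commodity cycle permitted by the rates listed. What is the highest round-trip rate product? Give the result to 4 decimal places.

0.8714

rhodium→gold→copper→rhodium: 0.407 × 0.585 × 3.66 = 0.87143
rhodium→copper→gold→rhodium: 0.249 × 1.55 × 2.22 = 0.85681
Maximum is rhodium→gold→copper→rhodium at 0.8714; no arbitrage — every cycle loses value.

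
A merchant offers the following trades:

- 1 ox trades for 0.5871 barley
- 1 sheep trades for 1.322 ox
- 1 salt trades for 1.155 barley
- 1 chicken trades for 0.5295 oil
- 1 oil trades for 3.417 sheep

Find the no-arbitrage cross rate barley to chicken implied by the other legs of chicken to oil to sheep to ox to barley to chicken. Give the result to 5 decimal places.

Known legs of the cycle: 0.5295 × 3.417 × 1.322 × 0.5871 = 1.4042824838793
For no arbitrage the full-cycle product must be 1, so the missing rate is 1 / 1.4042824838793 ≈ 0.7121074.

0.71211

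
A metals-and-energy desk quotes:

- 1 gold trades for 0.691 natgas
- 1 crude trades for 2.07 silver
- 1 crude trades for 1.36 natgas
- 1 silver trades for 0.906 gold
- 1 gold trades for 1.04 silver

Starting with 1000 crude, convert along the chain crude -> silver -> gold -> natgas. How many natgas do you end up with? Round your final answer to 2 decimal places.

1295.92

1000 crude × 2.07 = 2070 silver
2070 silver × 0.906 = 1875.42 gold
1875.42 gold × 0.691 = 1295.91522 natgas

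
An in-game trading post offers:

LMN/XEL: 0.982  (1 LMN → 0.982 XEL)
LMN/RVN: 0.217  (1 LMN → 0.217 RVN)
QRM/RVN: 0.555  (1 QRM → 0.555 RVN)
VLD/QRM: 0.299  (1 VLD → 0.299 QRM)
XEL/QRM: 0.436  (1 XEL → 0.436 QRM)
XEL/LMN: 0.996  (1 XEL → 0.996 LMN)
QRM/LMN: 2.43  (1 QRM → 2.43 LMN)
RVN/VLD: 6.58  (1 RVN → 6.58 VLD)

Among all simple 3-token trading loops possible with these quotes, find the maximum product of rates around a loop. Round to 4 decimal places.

1.0919

VLD→QRM→RVN→VLD: 0.299 × 0.555 × 6.58 = 1.09192
QRM→LMN→XEL→QRM: 2.43 × 0.982 × 0.436 = 1.04041
Maximum is VLD→QRM→RVN→VLD at 1.0919; arbitrage exists.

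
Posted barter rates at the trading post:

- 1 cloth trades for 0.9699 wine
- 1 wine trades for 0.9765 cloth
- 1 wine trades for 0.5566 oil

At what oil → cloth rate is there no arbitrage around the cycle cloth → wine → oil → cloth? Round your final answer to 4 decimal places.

1.8524

Known legs of the cycle: 0.9699 × 0.5566 = 0.53984634
For no arbitrage the full-cycle product must be 1, so the missing rate is 1 / 0.53984634 ≈ 1.852379.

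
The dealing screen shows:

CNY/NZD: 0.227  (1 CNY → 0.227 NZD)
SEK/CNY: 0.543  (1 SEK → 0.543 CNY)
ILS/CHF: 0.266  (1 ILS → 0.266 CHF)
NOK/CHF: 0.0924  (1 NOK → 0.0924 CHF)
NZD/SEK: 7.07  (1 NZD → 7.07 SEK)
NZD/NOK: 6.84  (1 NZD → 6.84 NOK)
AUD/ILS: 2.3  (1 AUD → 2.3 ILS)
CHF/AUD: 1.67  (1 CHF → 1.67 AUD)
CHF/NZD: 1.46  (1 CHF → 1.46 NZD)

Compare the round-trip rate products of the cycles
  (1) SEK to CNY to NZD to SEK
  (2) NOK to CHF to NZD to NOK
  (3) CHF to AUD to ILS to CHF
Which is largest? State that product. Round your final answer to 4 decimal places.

(1) 0.543 × 0.227 × 7.07 = 0.87146
(2) 0.0924 × 1.46 × 6.84 = 0.92274
(3) 1.67 × 2.3 × 0.266 = 1.02171
Highest is cycle (3) at 1.0217 (>1, arbitrage).

1.0217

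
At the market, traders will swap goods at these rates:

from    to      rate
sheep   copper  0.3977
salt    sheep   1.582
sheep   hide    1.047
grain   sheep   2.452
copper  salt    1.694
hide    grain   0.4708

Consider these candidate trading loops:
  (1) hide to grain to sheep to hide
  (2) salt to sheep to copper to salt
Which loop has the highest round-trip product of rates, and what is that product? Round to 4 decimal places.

1.2087

(1) 0.4708 × 2.452 × 1.047 = 1.20866
(2) 1.582 × 0.3977 × 1.694 = 1.06580
Highest is cycle (1) at 1.2087 (>1, arbitrage).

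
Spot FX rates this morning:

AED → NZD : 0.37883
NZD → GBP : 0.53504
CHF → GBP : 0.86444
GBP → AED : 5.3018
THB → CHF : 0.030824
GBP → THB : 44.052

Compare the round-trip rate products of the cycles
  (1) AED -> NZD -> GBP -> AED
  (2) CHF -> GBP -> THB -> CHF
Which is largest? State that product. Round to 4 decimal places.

1.1738

(1) 0.37883 × 0.53504 × 5.3018 = 1.07462
(2) 0.86444 × 44.052 × 0.030824 = 1.17379
Highest is cycle (2) at 1.1738 (>1, arbitrage).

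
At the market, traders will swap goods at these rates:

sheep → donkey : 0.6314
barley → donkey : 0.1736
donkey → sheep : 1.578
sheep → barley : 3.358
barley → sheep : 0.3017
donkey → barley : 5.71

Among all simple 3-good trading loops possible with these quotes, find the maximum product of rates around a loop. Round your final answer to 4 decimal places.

1.0877

barley→sheep→donkey→barley: 0.3017 × 0.6314 × 5.71 = 1.08772
barley→donkey→sheep→barley: 0.1736 × 1.578 × 3.358 = 0.91989
Maximum is barley→sheep→donkey→barley at 1.0877; arbitrage exists.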